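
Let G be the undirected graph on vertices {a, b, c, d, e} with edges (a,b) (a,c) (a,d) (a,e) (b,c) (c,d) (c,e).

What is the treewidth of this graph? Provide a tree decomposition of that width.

Each bag holds 3 vertices, so the decomposition has width 2, which upper-bounds the treewidth. Conversely, {a, c, d} is a clique of size 3, and the vertices of any clique must share a bag in every tree decomposition; so some bag has ≥ 3 vertices and tw(G) ≥ 2. The upper and lower bounds meet at 2, so that is the treewidth.

Treewidth 2.
Bags: B1 = {a, b, c}  B2 = {a, c, d}  B3 = {a, c, e}
Tree: B1–B2, B1–B3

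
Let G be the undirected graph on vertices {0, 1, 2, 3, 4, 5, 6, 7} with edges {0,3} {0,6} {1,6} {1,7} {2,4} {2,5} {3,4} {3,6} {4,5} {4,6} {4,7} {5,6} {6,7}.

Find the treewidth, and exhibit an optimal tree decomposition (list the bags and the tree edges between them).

Treewidth 2.
One optimal decomposition is:
Bags: B1 = {4, 6, 7}  B2 = {3, 4, 6}  B3 = {0, 3, 6}  B4 = {4, 5, 6}  B5 = {1, 6, 7}  B6 = {2, 4, 5}
Tree: B1–B2, B2–B3, B1–B4, B1–B5, B4–B6

Each bag holds 3 vertices, so the decomposition has width 2, which upper-bounds the treewidth. For the lower bound, the 3 vertices {2, 4, 5} are pairwise adjacent, and any tree decomposition puts a clique entirely inside one bag — forcing width ≥ 2. Therefore the treewidth is 2.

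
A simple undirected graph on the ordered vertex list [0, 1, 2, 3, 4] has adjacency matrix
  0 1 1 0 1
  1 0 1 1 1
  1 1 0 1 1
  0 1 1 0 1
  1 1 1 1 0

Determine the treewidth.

A width-3 tree decomposition is:
Bags: B1 = {0, 1, 2, 4}  B2 = {1, 2, 3, 4}
Tree: B1–B2
Every bag has size at most 4, so the width is 4 − 1 = 3 and tw(G) ≤ 3. Conversely, {0, 1, 2, 4} is a clique of size 4, and the vertices of any clique must share a bag in every tree decomposition; so some bag has ≥ 4 vertices and tw(G) ≥ 3. Combining the bounds, tw(G) = 3.

3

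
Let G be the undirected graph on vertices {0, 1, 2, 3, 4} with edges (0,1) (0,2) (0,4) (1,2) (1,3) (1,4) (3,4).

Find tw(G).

2

A width-2 tree decomposition is:
Bags: B1 = {0, 1, 4}  B2 = {0, 1, 2}  B3 = {1, 3, 4}
Tree: B1–B2, B1–B3
Each bag holds 3 vertices, so the decomposition has width 2, which upper-bounds the treewidth. On the other hand G contains the 3-clique {0, 1, 2}. A clique must lie in a single bag of any decomposition, so no decomposition can have width below 2. Combining the bounds, tw(G) = 2.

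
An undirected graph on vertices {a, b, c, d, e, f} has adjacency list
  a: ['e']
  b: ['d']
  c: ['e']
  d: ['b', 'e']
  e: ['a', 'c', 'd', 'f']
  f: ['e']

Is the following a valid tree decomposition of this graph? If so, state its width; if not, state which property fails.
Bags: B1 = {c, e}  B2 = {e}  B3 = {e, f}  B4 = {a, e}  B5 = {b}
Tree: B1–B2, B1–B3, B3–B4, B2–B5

A tree decomposition must satisfy three properties: every vertex lies in some bag; for every edge, both endpoints lie together in some bag; and for every vertex, the bags containing it form a connected subtree. Here vertex d appears in no bag, so the decomposition is invalid.

No — vertex d appears in no bag.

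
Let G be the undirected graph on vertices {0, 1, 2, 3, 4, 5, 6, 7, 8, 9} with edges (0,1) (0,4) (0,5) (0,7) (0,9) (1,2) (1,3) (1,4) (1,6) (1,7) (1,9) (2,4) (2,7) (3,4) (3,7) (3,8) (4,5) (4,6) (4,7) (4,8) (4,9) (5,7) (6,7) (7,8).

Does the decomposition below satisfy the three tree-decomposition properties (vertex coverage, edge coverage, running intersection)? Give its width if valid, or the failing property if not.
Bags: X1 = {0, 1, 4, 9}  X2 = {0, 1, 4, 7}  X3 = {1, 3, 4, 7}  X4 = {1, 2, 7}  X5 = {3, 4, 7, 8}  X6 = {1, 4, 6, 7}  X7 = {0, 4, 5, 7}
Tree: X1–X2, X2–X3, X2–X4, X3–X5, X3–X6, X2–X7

A tree decomposition must satisfy three properties: every vertex lies in some bag; for every edge, both endpoints lie together in some bag; and for every vertex, the bags containing it form a connected subtree. Here edge (4,2) lies in no bag, so the decomposition is invalid.

No — edge (4,2) lies in no bag.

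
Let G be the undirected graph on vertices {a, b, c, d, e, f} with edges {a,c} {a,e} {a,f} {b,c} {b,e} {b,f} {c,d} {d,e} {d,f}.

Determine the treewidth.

A width-3 tree decomposition is:
Bags: B1 = {a, b, c, d}  B2 = {a, b, d, e}  B3 = {a, b, d, f}
Tree: B1–B2, B2–B3
Every bag has size at most 4, so the width is 4 − 1 = 3 and tw(G) ≤ 3. For the lower bound: the 4 vertex sets {b,c}, {d,e}, {a}, {f} are disjoint, each induces a connected subgraph, and every pair is joined by at least one edge of G. Contracting each set to a single vertex therefore yields K_{4} as a minor, and since treewidth is minor-monotone, tw(G) ≥ tw(K_{4}) = 3. Combining the bounds, tw(G) = 3.

3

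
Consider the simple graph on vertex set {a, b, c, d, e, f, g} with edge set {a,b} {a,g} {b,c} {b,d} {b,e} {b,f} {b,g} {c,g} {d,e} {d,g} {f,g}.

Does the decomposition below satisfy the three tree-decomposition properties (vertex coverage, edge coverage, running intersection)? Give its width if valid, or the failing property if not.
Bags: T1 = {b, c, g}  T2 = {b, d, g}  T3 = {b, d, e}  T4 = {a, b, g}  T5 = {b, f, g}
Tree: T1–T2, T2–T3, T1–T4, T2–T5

Yes; width 2.

Every vertex of G appears in some bag (union = {a, b, c, d, e, f, g}); every edge is covered by a bag; and for each vertex v the set of bags containing v is connected in the bag tree. The decomposition is therefore valid. The largest bag has 3 vertices, so the width is 2.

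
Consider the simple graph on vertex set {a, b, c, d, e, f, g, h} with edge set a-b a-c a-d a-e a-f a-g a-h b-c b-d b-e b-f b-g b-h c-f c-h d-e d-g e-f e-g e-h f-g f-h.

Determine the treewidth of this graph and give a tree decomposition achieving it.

Treewidth 4.
One optimal decomposition is:
Bags: B1 = {a, b, e, f, g}  B2 = {a, b, e, f, h}  B3 = {a, b, c, f, h}  B4 = {a, b, d, e, g}
Tree: B1–B2, B2–B3, B1–B4

Each bag holds 5 vertices, so the decomposition has width 4, which upper-bounds the treewidth. Conversely, {a, b, d, e, g} is a clique of size 5, and the vertices of any clique must share a bag in every tree decomposition; so some bag has ≥ 5 vertices and tw(G) ≥ 4. Combining the bounds, tw(G) = 4.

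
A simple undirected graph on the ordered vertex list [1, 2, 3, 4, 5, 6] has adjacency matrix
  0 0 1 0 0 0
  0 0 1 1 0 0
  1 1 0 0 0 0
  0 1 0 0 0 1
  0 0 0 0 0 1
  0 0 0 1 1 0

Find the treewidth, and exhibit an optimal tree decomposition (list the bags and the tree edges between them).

Treewidth 1.
One such decomposition:
Bags: B1 = {2, 4}  B2 = {4, 6}  B3 = {2, 3}  B4 = {1, 3}  B5 = {5, 6}
Tree: B1–B2, B1–B3, B3–B4, B2–B5

The largest bag has 2 vertices, giving width 1; this decomposition certifies tw(G) ≤ 1. Any graph with an edge has treewidth ≥ 1, and G has the edge 2–4. Hence tw(G) = 1 exactly.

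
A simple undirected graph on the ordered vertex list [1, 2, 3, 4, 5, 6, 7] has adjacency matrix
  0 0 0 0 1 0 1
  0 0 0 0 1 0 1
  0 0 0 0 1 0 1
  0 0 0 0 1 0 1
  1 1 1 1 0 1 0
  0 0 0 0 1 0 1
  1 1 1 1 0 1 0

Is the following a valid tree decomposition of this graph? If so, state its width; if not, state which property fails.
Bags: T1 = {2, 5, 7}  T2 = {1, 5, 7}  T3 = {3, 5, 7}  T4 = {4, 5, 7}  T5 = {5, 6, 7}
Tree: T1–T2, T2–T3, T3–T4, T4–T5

Yes; width 2.

Vertex coverage: the bags together contain {1, 2, 3, 4, 5, 6, 7}, the full vertex set. Edge coverage: each edge of G has both endpoints in at least one bag. Running intersection: for every vertex, the bags containing it form a connected subtree. All three properties hold, so this is a valid tree decomposition of width max|bag| − 1 = 2, and hence tw(G) ≤ 2.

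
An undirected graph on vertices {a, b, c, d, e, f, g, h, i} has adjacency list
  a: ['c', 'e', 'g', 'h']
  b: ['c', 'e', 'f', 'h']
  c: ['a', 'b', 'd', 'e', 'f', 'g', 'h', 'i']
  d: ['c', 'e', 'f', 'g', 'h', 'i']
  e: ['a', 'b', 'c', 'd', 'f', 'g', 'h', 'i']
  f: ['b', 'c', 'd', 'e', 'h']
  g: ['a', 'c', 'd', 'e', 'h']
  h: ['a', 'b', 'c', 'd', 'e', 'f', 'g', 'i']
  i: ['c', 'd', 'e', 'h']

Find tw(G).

4

A width-4 tree decomposition is:
Bags: B1 = {c, d, e, f, h}  B2 = {c, d, e, h, i}  B3 = {b, c, e, f, h}  B4 = {c, d, e, g, h}  B5 = {a, c, e, g, h}
Tree: B1–B2, B1–B3, B1–B4, B4–B5
Every bag has size at most 5, so the width is 5 − 1 = 4 and tw(G) ≤ 4. For the lower bound, the 5 vertices {c, d, e, g, h} are pairwise adjacent, and any tree decomposition puts a clique entirely inside one bag — forcing width ≥ 4. The upper and lower bounds meet at 4, so that is the treewidth.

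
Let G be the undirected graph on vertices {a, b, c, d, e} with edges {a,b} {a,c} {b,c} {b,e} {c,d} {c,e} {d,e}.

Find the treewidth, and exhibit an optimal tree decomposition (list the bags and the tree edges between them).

Treewidth 2.
One such decomposition:
Bags: B1 = {b, c, e}  B2 = {a, b, c}  B3 = {c, d, e}
Tree: B1–B2, B1–B3

Every bag has size at most 3, so the width is 3 − 1 = 2 and tw(G) ≤ 2. For the lower bound, the 3 vertices {c, d, e} are pairwise adjacent, and any tree decomposition puts a clique entirely inside one bag — forcing width ≥ 2. Combining the bounds, tw(G) = 2.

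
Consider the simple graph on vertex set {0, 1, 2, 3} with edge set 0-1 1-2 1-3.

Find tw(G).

1

A width-1 tree decomposition is:
Bags: B1 = {0, 1}  B2 = {1, 2}  B3 = {1, 3}
Tree: B1–B2, B2–B3
The largest bag has 2 vertices, giving width 1; this decomposition certifies tw(G) ≤ 1. Since G has at least one edge (e.g. 0–1), it is not an edgeless graph, so tw(G) ≥ 1. Combining the bounds, tw(G) = 1.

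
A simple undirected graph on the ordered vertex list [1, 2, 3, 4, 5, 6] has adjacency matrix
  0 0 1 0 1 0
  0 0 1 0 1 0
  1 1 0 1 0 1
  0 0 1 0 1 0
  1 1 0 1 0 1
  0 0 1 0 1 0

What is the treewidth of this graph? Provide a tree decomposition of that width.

The largest bag has 3 vertices, giving width 2; this decomposition certifies tw(G) ≤ 2. For the lower bound, G contains the cycle 1–5–4–3–1, so G is not a forest; only forests have treewidth ≤ 1, hence tw(G) ≥ 2. The upper and lower bounds meet at 2, so that is the treewidth.

Treewidth 2.
Bags: B1 = {1, 3, 5}  B2 = {3, 4, 5}  B3 = {2, 3, 5}  B4 = {3, 5, 6}
Tree: B1–B2, B2–B3, B3–B4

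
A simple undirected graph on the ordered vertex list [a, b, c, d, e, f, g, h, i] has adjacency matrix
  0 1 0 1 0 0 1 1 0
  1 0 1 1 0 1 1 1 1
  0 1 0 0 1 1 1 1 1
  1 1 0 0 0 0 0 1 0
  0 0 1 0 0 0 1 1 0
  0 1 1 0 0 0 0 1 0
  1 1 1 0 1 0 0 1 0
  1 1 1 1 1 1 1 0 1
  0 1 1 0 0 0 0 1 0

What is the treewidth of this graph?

A width-3 tree decomposition is:
Bags: B1 = {a, b, g, h}  B2 = {b, c, g, h}  B3 = {a, b, d, h}  B4 = {b, c, h, i}  B5 = {c, e, g, h}  B6 = {b, c, f, h}
Tree: B1–B2, B1–B3, B2–B4, B2–B5, B4–B6
Every bag has size at most 4, so the width is 4 − 1 = 3 and tw(G) ≤ 3. Conversely, {c, e, g, h} is a clique of size 4, and the vertices of any clique must share a bag in every tree decomposition; so some bag has ≥ 4 vertices and tw(G) ≥ 3. Combining the bounds, tw(G) = 3.

3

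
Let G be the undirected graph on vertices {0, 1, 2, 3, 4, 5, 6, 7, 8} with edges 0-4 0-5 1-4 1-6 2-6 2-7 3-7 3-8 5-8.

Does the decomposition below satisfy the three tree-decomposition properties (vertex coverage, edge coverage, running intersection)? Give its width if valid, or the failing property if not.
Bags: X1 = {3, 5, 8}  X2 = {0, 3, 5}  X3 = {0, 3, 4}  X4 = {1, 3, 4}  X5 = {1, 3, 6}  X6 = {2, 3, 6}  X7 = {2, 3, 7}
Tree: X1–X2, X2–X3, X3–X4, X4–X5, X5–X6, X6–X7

Yes; width 2.

Vertex coverage: the bags together contain {0, 1, 2, 3, 4, 5, 6, 7, 8}, the full vertex set. Edge coverage: each edge of G has both endpoints in at least one bag. Running intersection: for every vertex, the bags containing it form a connected subtree. All three properties hold, so this is a valid tree decomposition of width max|bag| − 1 = 2, and hence tw(G) ≤ 2.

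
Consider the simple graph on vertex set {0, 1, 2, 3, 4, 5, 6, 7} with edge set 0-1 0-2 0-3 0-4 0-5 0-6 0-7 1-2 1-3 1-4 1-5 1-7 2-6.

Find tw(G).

2

A width-2 tree decomposition is:
Bags: B1 = {0, 1, 5}  B2 = {0, 1, 4}  B3 = {0, 1, 7}  B4 = {0, 1, 3}  B5 = {0, 1, 2}  B6 = {0, 2, 6}
Tree: B1–B2, B2–B3, B3–B4, B4–B5, B5–B6
Every bag has size at most 3, so the width is 3 − 1 = 2 and tw(G) ≤ 2. Conversely, {0, 1, 2} is a clique of size 3, and the vertices of any clique must share a bag in every tree decomposition; so some bag has ≥ 3 vertices and tw(G) ≥ 2. Therefore the treewidth is 2.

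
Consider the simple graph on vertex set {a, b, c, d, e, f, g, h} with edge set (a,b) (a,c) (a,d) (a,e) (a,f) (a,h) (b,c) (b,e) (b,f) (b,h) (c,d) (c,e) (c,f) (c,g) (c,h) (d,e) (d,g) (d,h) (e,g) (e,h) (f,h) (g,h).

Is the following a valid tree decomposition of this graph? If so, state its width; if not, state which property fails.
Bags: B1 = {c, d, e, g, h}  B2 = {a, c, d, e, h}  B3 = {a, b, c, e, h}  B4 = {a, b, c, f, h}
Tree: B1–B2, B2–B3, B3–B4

Yes; width 4.

Checking the three conditions: (i) the bags cover all of {a, b, c, d, e, f, g, h}; (ii) for each edge, some bag contains both endpoints; (iii) the bags containing any fixed vertex form a subtree. All hold, so the decomposition is valid with width 5 − 1 = 4.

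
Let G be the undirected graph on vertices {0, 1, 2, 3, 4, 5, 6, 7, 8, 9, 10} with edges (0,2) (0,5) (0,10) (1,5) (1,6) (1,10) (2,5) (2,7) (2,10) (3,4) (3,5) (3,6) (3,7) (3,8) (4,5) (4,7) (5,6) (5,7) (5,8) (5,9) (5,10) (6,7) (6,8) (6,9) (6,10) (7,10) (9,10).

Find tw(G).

3

A width-3 tree decomposition is:
Bags: B1 = {5, 6, 9, 10}  B2 = {5, 6, 7, 10}  B3 = {2, 5, 7, 10}  B4 = {0, 2, 5, 10}  B5 = {3, 5, 6, 7}  B6 = {3, 4, 5, 7}  B7 = {1, 5, 6, 10}  B8 = {3, 5, 6, 8}
Tree: B1–B2, B2–B3, B3–B4, B2–B5, B5–B6, B1–B7, B5–B8
The largest bag has 4 vertices, giving width 3; this decomposition certifies tw(G) ≤ 3. On the other hand G contains the 4-clique {0, 2, 5, 10}. A clique must lie in a single bag of any decomposition, so no decomposition can have width below 3. The upper and lower bounds meet at 3, so that is the treewidth.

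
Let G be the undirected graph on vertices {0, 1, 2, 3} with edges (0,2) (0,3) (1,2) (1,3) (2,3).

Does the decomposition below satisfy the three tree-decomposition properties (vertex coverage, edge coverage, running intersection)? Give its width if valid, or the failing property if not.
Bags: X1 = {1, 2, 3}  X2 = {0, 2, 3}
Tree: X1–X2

Yes; width 2.

Checking the three conditions: (i) the bags cover all of {0, 1, 2, 3}; (ii) for each edge, some bag contains both endpoints; (iii) the bags containing any fixed vertex form a subtree. All hold, so the decomposition is valid with width 3 − 1 = 2.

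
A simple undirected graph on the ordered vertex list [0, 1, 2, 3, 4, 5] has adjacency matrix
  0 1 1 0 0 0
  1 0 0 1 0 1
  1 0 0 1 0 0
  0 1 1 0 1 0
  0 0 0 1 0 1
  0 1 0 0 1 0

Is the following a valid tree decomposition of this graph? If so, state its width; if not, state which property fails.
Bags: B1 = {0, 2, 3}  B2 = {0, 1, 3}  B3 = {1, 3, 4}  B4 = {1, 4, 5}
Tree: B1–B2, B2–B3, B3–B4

Every vertex of G appears in some bag (union = {0, 1, 2, 3, 4, 5}); every edge is covered by a bag; and for each vertex v the set of bags containing v is connected in the bag tree. The decomposition is therefore valid. The largest bag has 3 vertices, so the width is 2.

Yes; width 2.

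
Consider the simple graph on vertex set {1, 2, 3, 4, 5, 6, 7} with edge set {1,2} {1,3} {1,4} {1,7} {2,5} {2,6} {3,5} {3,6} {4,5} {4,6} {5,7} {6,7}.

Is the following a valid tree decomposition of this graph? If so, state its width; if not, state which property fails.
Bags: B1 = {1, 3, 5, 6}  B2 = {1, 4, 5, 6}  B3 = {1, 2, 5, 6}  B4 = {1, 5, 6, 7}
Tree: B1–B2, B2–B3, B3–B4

Checking the three conditions: (i) the bags cover all of {1, 2, 3, 4, 5, 6, 7}; (ii) for each edge, some bag contains both endpoints; (iii) the bags containing any fixed vertex form a subtree. All hold, so the decomposition is valid with width 4 − 1 = 3.

Yes; width 3.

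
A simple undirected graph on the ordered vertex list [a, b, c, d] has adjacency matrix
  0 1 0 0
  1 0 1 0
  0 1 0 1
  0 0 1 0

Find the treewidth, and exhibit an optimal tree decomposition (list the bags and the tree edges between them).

Treewidth 1.
Bags: B1 = {a, b}  B2 = {b, c}  B3 = {c, d}
Tree: B1–B2, B2–B3

Each bag holds 2 vertices, so the decomposition has width 1, which upper-bounds the treewidth. G has an edge, so its treewidth is at least 1. Therefore the treewidth is 1.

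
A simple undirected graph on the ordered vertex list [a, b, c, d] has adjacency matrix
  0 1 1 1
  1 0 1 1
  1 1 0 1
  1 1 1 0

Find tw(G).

A width-3 tree decomposition is:
Bags: B1 = {a, b, c, d}
Tree: (single bag)
With just one bag of size 4, the width is 4 − 1 = 3, so tw(G) ≤ 3. On the other hand G contains the 4-clique {a, b, c, d}. A clique must lie in a single bag of any decomposition, so no decomposition can have width below 3. Hence tw(G) = 3 exactly.

3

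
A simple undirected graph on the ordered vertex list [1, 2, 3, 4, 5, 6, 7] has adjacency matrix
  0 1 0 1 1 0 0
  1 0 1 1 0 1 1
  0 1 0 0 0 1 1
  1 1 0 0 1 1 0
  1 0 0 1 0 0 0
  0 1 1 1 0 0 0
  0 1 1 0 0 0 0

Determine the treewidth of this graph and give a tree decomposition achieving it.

Treewidth 2.
One optimal decomposition is:
Bags: B1 = {1, 2, 4}  B2 = {2, 4, 6}  B3 = {2, 3, 6}  B4 = {1, 4, 5}  B5 = {2, 3, 7}
Tree: B1–B2, B2–B3, B1–B4, B3–B5

The largest bag has 3 vertices, giving width 2; this decomposition certifies tw(G) ≤ 2. For the lower bound, the 3 vertices {1, 2, 4} are pairwise adjacent, and any tree decomposition puts a clique entirely inside one bag — forcing width ≥ 2. Therefore the treewidth is 2.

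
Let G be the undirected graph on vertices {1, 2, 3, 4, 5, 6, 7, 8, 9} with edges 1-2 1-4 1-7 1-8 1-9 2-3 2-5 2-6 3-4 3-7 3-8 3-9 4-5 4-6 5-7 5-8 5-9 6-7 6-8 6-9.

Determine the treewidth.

4

A width-4 tree decomposition is:
Bags: B1 = {1, 2, 3, 5, 6}  B2 = {1, 3, 5, 6, 9}  B3 = {1, 3, 5, 6, 7}  B4 = {1, 3, 4, 5, 6}  B5 = {1, 3, 5, 6, 8}
Tree: B1–B2, B2–B3, B3–B4, B4–B5
The largest bag has 5 vertices, giving width 4; this decomposition certifies tw(G) ≤ 4. For the lower bound: the 5 vertex sets {2,5}, {6,9}, {1,7}, {3}, {4} are disjoint, each induces a connected subgraph, and every pair is joined by at least one edge of G. Contracting each set to a single vertex therefore yields K_{5} as a minor, and since treewidth is minor-monotone, tw(G) ≥ tw(K_{5}) = 4. Therefore the treewidth is 4.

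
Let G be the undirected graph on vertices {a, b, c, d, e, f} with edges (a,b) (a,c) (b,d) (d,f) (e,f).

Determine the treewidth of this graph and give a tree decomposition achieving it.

The largest bag has 2 vertices, giving width 1; this decomposition certifies tw(G) ≤ 1. Any graph with an edge has treewidth ≥ 1, and G has the edge c–a. Hence tw(G) = 1 exactly.

Treewidth 1.
Bags: B1 = {a, c}  B2 = {a, b}  B3 = {b, d}  B4 = {d, f}  B5 = {e, f}
Tree: B1–B2, B2–B3, B3–B4, B4–B5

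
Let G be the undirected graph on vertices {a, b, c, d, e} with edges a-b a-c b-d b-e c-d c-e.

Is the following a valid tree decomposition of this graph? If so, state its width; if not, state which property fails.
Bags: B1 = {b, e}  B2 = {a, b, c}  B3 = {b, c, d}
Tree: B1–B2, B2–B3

No — edge (c,e) lies in no bag.

A tree decomposition must satisfy three properties: every vertex lies in some bag; for every edge, both endpoints lie together in some bag; and for every vertex, the bags containing it form a connected subtree. Here edge (c,e) lies in no bag, so the decomposition is invalid.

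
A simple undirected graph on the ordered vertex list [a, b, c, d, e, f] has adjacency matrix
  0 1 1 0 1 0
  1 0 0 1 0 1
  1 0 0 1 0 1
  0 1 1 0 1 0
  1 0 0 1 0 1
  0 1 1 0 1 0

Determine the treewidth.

3

A width-3 tree decomposition is:
Bags: B1 = {b, c, e, f}  B2 = {a, b, c, e}  B3 = {b, c, d, e}
Tree: B1–B2, B2–B3
Each bag holds 4 vertices, so the decomposition has width 3, which upper-bounds the treewidth. For the lower bound: the 4 vertex sets {e,f}, {a,b}, {c}, {d} are disjoint, each induces a connected subgraph, and every pair is joined by at least one edge of G. Contracting each set to a single vertex therefore yields K_{4} as a minor, and since treewidth is minor-monotone, tw(G) ≥ tw(K_{4}) = 3. Therefore the treewidth is 3.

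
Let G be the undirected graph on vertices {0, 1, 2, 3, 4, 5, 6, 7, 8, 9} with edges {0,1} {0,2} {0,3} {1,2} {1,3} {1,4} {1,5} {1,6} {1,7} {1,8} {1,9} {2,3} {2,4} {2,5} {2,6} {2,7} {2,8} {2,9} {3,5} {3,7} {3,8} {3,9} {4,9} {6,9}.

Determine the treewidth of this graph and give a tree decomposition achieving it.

Treewidth 3.
Bags: B1 = {1, 2, 3, 8}  B2 = {1, 2, 3, 9}  B3 = {1, 2, 3, 5}  B4 = {1, 2, 3, 7}  B5 = {1, 2, 4, 9}  B6 = {1, 2, 6, 9}  B7 = {0, 1, 2, 3}
Tree: B1–B2, B1–B3, B2–B4, B2–B5, B2–B6, B2–B7

Every bag has size at most 4, so the width is 4 − 1 = 3 and tw(G) ≤ 3. On the other hand G contains the 4-clique {0, 1, 2, 3}. A clique must lie in a single bag of any decomposition, so no decomposition can have width below 3. Hence tw(G) = 3 exactly.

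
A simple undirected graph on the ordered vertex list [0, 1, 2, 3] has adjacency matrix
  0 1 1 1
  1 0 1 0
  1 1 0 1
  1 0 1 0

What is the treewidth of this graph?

A width-2 tree decomposition is:
Bags: B1 = {0, 2, 3}  B2 = {0, 1, 2}
Tree: B1–B2
Every bag has size at most 3, so the width is 3 − 1 = 2 and tw(G) ≤ 2. For the lower bound, the 3 vertices {0, 1, 2} are pairwise adjacent, and any tree decomposition puts a clique entirely inside one bag — forcing width ≥ 2. The upper and lower bounds meet at 2, so that is the treewidth.

2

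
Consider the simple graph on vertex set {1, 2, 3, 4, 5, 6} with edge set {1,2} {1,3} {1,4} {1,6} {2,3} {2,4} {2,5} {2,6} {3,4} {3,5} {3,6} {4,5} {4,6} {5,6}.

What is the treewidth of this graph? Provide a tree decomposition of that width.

Treewidth 4.
One such decomposition:
Bags: B1 = {1, 2, 3, 4, 6}  B2 = {2, 3, 4, 5, 6}
Tree: B1–B2

Each bag holds 5 vertices, so the decomposition has width 4, which upper-bounds the treewidth. For the lower bound, the 5 vertices {1, 2, 3, 4, 6} are pairwise adjacent, and any tree decomposition puts a clique entirely inside one bag — forcing width ≥ 4. Hence tw(G) = 4 exactly.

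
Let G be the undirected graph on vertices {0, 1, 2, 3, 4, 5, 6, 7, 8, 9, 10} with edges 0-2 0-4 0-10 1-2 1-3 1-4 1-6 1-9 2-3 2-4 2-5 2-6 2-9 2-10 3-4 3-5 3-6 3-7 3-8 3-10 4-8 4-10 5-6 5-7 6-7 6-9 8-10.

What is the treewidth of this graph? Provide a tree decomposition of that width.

Treewidth 3.
One such decomposition:
Bags: B1 = {2, 3, 4, 10}  B2 = {0, 2, 4, 10}  B3 = {1, 2, 3, 4}  B4 = {1, 2, 3, 6}  B5 = {2, 3, 5, 6}  B6 = {3, 4, 8, 10}  B7 = {3, 5, 6, 7}  B8 = {1, 2, 6, 9}
Tree: B1–B2, B1–B3, B3–B4, B4–B5, B1–B6, B5–B7, B4–B8

Every bag has size at most 4, so the width is 4 − 1 = 3 and tw(G) ≤ 3. For the lower bound, the 4 vertices {3, 4, 8, 10} are pairwise adjacent, and any tree decomposition puts a clique entirely inside one bag — forcing width ≥ 3. The upper and lower bounds meet at 3, so that is the treewidth.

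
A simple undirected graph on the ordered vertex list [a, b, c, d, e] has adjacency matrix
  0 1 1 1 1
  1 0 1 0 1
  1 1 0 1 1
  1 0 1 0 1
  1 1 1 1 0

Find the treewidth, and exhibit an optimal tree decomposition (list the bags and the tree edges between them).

Each bag holds 4 vertices, so the decomposition has width 3, which upper-bounds the treewidth. Conversely, {a, c, d, e} is a clique of size 4, and the vertices of any clique must share a bag in every tree decomposition; so some bag has ≥ 4 vertices and tw(G) ≥ 3. Therefore the treewidth is 3.

Treewidth 3.
Bags: B1 = {a, c, d, e}  B2 = {a, b, c, e}
Tree: B1–B2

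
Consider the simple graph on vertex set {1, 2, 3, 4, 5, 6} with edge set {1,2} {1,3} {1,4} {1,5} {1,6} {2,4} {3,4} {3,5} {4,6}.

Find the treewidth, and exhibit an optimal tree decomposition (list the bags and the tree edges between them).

Every bag has size at most 3, so the width is 3 − 1 = 2 and tw(G) ≤ 2. For the lower bound, the 3 vertices {1, 2, 4} are pairwise adjacent, and any tree decomposition puts a clique entirely inside one bag — forcing width ≥ 2. Therefore the treewidth is 2.

Treewidth 2.
Bags: B1 = {1, 4, 6}  B2 = {1, 3, 4}  B3 = {1, 3, 5}  B4 = {1, 2, 4}
Tree: B1–B2, B2–B3, B1–B4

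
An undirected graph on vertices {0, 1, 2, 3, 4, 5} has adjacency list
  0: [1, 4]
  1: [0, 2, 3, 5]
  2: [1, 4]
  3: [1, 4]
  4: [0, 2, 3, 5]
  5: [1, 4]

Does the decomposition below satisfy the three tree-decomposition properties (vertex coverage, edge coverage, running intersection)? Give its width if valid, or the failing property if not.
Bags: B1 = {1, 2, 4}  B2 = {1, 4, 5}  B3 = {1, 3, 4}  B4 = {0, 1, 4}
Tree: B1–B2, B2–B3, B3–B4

Vertex coverage: the bags together contain {0, 1, 2, 3, 4, 5}, the full vertex set. Edge coverage: each edge of G has both endpoints in at least one bag. Running intersection: for every vertex, the bags containing it form a connected subtree. All three properties hold, so this is a valid tree decomposition of width max|bag| − 1 = 2, and hence tw(G) ≤ 2.

Yes; width 2.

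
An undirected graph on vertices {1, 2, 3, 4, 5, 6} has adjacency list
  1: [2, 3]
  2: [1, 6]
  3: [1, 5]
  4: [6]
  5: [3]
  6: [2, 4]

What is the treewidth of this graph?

1

A width-1 tree decomposition is:
Bags: B1 = {4, 6}  B2 = {2, 6}  B3 = {1, 2}  B4 = {1, 3}  B5 = {3, 5}
Tree: B1–B2, B2–B3, B3–B4, B4–B5
The largest bag has 2 vertices, giving width 1; this decomposition certifies tw(G) ≤ 1. Since G has at least one edge (e.g. 4–6), it is not an edgeless graph, so tw(G) ≥ 1. Combining the bounds, tw(G) = 1.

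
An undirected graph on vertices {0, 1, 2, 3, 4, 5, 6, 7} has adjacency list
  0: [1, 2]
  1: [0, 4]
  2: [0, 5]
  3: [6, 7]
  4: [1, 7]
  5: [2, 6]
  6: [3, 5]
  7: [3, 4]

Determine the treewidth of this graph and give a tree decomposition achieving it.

Treewidth 2.
One optimal decomposition is:
Bags: B1 = {3, 6, 7}  B2 = {4, 6, 7}  B3 = {1, 4, 6}  B4 = {0, 1, 6}  B5 = {0, 2, 6}  B6 = {2, 5, 6}
Tree: B1–B2, B2–B3, B3–B4, B4–B5, B5–B6

Each bag holds 3 vertices, so the decomposition has width 2, which upper-bounds the treewidth. Since 6–3–7–4–1–0–2–5–6 is a cycle in G, G is not acyclic. Forests are exactly the graphs of treewidth ≤ 1, so tw(G) ≥ 2. The upper and lower bounds meet at 2, so that is the treewidth.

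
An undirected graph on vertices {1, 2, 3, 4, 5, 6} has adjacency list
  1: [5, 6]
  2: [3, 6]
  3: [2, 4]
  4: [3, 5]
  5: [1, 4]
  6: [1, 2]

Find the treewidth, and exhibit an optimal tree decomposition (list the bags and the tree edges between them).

The largest bag has 3 vertices, giving width 2; this decomposition certifies tw(G) ≤ 2. Since 2–3–4–5–1–6–2 is a cycle in G, G is not acyclic. Forests are exactly the graphs of treewidth ≤ 1, so tw(G) ≥ 2. Hence tw(G) = 2 exactly.

Treewidth 2.
Bags: B1 = {2, 3, 4}  B2 = {2, 4, 5}  B3 = {1, 2, 5}  B4 = {1, 2, 6}
Tree: B1–B2, B2–B3, B3–B4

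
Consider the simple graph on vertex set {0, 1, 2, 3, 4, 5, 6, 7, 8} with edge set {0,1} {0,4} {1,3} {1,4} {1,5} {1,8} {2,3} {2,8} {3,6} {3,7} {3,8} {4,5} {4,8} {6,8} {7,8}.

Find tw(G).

A width-2 tree decomposition is:
Bags: B1 = {3, 6, 8}  B2 = {1, 3, 8}  B3 = {1, 4, 8}  B4 = {1, 4, 5}  B5 = {3, 7, 8}  B6 = {0, 1, 4}  B7 = {2, 3, 8}
Tree: B1–B2, B2–B3, B3–B4, B2–B5, B4–B6, B5–B7
Every bag has size at most 3, so the width is 3 − 1 = 2 and tw(G) ≤ 2. For the lower bound, the 3 vertices {0, 1, 4} are pairwise adjacent, and any tree decomposition puts a clique entirely inside one bag — forcing width ≥ 2. Combining the bounds, tw(G) = 2.

2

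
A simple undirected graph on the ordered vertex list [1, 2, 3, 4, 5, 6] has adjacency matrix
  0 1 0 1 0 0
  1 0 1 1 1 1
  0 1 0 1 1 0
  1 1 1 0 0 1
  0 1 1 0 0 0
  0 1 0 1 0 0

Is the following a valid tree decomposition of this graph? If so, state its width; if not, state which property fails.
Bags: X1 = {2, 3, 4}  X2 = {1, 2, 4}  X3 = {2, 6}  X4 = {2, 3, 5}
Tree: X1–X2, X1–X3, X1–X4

A tree decomposition must satisfy three properties: every vertex lies in some bag; for every edge, both endpoints lie together in some bag; and for every vertex, the bags containing it form a connected subtree. Here edge (4,6) lies in no bag, so the decomposition is invalid.

No — edge (4,6) lies in no bag.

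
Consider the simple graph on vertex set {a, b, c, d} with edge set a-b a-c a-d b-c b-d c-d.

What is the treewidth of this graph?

A width-3 tree decomposition is:
Bags: B1 = {a, b, c, d}
Tree: (single bag)
A single bag containing all 4 vertices is trivially a valid decomposition of width 3. Conversely, {a, b, c, d} is a clique of size 4, and the vertices of any clique must share a bag in every tree decomposition; so some bag has ≥ 4 vertices and tw(G) ≥ 3. Hence tw(G) = 3 exactly.

3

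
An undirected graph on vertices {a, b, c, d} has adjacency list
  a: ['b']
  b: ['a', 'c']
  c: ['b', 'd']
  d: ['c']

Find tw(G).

1

A width-1 tree decomposition is:
Bags: B1 = {a, b}  B2 = {b, c}  B3 = {c, d}
Tree: B1–B2, B2–B3
Every bag has size at most 2, so the width is 2 − 1 = 1 and tw(G) ≤ 1. G has an edge, so its treewidth is at least 1. Therefore the treewidth is 1.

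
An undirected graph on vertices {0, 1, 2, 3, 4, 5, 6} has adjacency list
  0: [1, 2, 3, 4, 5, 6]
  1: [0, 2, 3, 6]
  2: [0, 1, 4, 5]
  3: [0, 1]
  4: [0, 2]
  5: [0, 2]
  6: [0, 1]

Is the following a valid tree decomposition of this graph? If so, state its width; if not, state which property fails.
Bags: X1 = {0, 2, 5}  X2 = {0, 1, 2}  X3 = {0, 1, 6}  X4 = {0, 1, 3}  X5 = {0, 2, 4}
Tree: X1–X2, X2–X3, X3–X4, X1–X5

Yes; width 2.

Checking the three conditions: (i) the bags cover all of {0, 1, 2, 3, 4, 5, 6}; (ii) for each edge, some bag contains both endpoints; (iii) the bags containing any fixed vertex form a subtree. All hold, so the decomposition is valid with width 3 − 1 = 2.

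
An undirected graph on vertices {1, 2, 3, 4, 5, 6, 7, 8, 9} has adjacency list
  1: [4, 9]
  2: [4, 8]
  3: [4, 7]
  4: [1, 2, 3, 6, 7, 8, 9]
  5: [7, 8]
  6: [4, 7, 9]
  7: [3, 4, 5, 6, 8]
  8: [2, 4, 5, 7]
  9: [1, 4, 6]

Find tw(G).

A width-2 tree decomposition is:
Bags: B1 = {4, 6, 9}  B2 = {4, 6, 7}  B3 = {3, 4, 7}  B4 = {4, 7, 8}  B5 = {1, 4, 9}  B6 = {5, 7, 8}  B7 = {2, 4, 8}
Tree: B1–B2, B2–B3, B3–B4, B1–B5, B4–B6, B4–B7
Every bag has size at most 3, so the width is 3 − 1 = 2 and tw(G) ≤ 2. On the other hand G contains the 3-clique {1, 4, 9}. A clique must lie in a single bag of any decomposition, so no decomposition can have width below 2. The upper and lower bounds meet at 2, so that is the treewidth.

2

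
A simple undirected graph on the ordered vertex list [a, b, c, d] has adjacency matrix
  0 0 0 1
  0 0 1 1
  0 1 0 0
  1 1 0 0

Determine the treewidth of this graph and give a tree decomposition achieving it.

Treewidth 1.
One optimal decomposition is:
Bags: B1 = {a, d}  B2 = {b, d}  B3 = {b, c}
Tree: B1–B2, B2–B3

Every bag has size at most 2, so the width is 2 − 1 = 1 and tw(G) ≤ 1. G has an edge, so its treewidth is at least 1. Combining the bounds, tw(G) = 1.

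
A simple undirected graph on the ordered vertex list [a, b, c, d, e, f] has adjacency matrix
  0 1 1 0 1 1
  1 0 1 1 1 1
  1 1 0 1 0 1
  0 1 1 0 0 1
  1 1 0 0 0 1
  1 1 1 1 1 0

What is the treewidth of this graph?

3

A width-3 tree decomposition is:
Bags: B1 = {b, c, d, f}  B2 = {a, b, c, f}  B3 = {a, b, e, f}
Tree: B1–B2, B2–B3
The largest bag has 4 vertices, giving width 3; this decomposition certifies tw(G) ≤ 3. On the other hand G contains the 4-clique {a, b, e, f}. A clique must lie in a single bag of any decomposition, so no decomposition can have width below 3. Combining the bounds, tw(G) = 3.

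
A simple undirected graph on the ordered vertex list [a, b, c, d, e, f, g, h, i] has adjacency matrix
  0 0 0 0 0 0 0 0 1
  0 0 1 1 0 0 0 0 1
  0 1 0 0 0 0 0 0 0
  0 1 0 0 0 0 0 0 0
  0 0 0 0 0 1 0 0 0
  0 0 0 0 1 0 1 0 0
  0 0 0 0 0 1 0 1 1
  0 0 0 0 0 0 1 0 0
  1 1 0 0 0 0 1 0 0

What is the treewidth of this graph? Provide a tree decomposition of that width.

Every bag has size at most 2, so the width is 2 − 1 = 1 and tw(G) ≤ 1. G has an edge, so its treewidth is at least 1. Combining the bounds, tw(G) = 1.

Treewidth 1.
One such decomposition:
Bags: B1 = {b, d}  B2 = {b, c}  B3 = {b, i}  B4 = {g, i}  B5 = {f, g}  B6 = {e, f}  B7 = {a, i}  B8 = {g, h}
Tree: B1–B2, B2–B3, B3–B4, B4–B5, B5–B6, B4–B7, B4–B8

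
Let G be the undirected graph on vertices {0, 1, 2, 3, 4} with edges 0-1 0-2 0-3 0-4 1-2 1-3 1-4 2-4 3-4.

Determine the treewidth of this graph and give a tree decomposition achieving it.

Every bag has size at most 4, so the width is 4 − 1 = 3 and tw(G) ≤ 3. On the other hand G contains the 4-clique {0, 1, 2, 4}. A clique must lie in a single bag of any decomposition, so no decomposition can have width below 3. The upper and lower bounds meet at 3, so that is the treewidth.

Treewidth 3.
One optimal decomposition is:
Bags: B1 = {0, 1, 2, 4}  B2 = {0, 1, 3, 4}
Tree: B1–B2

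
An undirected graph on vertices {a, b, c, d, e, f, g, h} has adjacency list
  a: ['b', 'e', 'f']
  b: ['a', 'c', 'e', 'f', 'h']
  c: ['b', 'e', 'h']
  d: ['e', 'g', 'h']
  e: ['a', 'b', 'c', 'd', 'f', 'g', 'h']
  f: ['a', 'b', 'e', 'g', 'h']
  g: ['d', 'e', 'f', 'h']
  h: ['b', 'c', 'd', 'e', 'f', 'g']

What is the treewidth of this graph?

3

A width-3 tree decomposition is:
Bags: B1 = {b, e, f, h}  B2 = {b, c, e, h}  B3 = {e, f, g, h}  B4 = {a, b, e, f}  B5 = {d, e, g, h}
Tree: B1–B2, B1–B3, B1–B4, B3–B5
The largest bag has 4 vertices, giving width 3; this decomposition certifies tw(G) ≤ 3. On the other hand G contains the 4-clique {d, e, g, h}. A clique must lie in a single bag of any decomposition, so no decomposition can have width below 3. Hence tw(G) = 3 exactly.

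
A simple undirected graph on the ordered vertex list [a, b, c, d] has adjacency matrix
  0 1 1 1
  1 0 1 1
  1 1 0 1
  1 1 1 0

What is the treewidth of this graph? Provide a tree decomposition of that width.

Treewidth 3.
Bags: B1 = {a, b, c, d}
Tree: (single bag)

A single bag containing all 4 vertices is trivially a valid decomposition of width 3. On the other hand G contains the 4-clique {a, b, c, d}. A clique must lie in a single bag of any decomposition, so no decomposition can have width below 3. Therefore the treewidth is 3.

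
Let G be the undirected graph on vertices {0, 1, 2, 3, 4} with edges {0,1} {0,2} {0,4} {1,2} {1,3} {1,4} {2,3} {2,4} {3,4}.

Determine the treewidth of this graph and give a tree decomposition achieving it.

Each bag holds 4 vertices, so the decomposition has width 3, which upper-bounds the treewidth. Conversely, {0, 1, 2, 4} is a clique of size 4, and the vertices of any clique must share a bag in every tree decomposition; so some bag has ≥ 4 vertices and tw(G) ≥ 3. Therefore the treewidth is 3.

Treewidth 3.
Bags: B1 = {0, 1, 2, 4}  B2 = {1, 2, 3, 4}
Tree: B1–B2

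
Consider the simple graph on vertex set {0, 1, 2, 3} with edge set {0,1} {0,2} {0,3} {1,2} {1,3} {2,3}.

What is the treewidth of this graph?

3

A width-3 tree decomposition is:
Bags: B1 = {0, 1, 2, 3}
Tree: (single bag)
A single bag containing all 4 vertices is trivially a valid decomposition of width 3. For the lower bound, the 4 vertices {0, 1, 2, 3} are pairwise adjacent, and any tree decomposition puts a clique entirely inside one bag — forcing width ≥ 3. Therefore the treewidth is 3.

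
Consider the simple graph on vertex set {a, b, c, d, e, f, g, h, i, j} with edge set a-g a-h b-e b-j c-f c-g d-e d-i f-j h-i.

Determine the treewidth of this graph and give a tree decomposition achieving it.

Treewidth 2.
Bags: B1 = {b, e, j}  B2 = {d, e, j}  B3 = {d, i, j}  B4 = {h, i, j}  B5 = {a, h, j}  B6 = {a, g, j}  B7 = {c, g, j}  B8 = {c, f, j}
Tree: B1–B2, B2–B3, B3–B4, B4–B5, B5–B6, B6–B7, B7–B8

Each bag holds 3 vertices, so the decomposition has width 2, which upper-bounds the treewidth. For the lower bound, G contains the cycle j–b–e–d–i–h–a–g–c–f–j, so G is not a forest; only forests have treewidth ≤ 1, hence tw(G) ≥ 2. The upper and lower bounds meet at 2, so that is the treewidth.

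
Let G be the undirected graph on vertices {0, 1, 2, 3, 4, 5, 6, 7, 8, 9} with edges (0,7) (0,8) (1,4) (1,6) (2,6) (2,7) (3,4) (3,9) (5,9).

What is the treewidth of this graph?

A width-1 tree decomposition is:
Bags: B1 = {5, 9}  B2 = {3, 9}  B3 = {3, 4}  B4 = {1, 4}  B5 = {1, 6}  B6 = {2, 6}  B7 = {2, 7}  B8 = {0, 7}  B9 = {0, 8}
Tree: B1–B2, B2–B3, B3–B4, B4–B5, B5–B6, B6–B7, B7–B8, B8–B9
Each bag holds 2 vertices, so the decomposition has width 1, which upper-bounds the treewidth. Since G has at least one edge (e.g. 5–9), it is not an edgeless graph, so tw(G) ≥ 1. The upper and lower bounds meet at 1, so that is the treewidth.

1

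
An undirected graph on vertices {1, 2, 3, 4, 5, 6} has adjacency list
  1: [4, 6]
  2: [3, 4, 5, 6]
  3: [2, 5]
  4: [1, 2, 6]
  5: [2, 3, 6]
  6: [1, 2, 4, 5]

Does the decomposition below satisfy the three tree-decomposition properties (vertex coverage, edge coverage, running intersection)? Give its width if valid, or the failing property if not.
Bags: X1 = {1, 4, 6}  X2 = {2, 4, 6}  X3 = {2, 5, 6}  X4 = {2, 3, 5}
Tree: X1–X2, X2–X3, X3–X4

Yes; width 2.

Every vertex of G appears in some bag (union = {1, 2, 3, 4, 5, 6}); every edge is covered by a bag; and for each vertex v the set of bags containing v is connected in the bag tree. The decomposition is therefore valid. The largest bag has 3 vertices, so the width is 2.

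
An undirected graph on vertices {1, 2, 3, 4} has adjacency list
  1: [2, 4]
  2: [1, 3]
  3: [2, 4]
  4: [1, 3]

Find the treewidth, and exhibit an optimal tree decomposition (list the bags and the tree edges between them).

Treewidth 2.
One optimal decomposition is:
Bags: B1 = {1, 3, 4}  B2 = {1, 2, 3}
Tree: B1–B2

Every bag has size at most 3, so the width is 3 − 1 = 2 and tw(G) ≤ 2. For the lower bound, G contains the cycle 3–4–1–2–3, so G is not a forest; only forests have treewidth ≤ 1, hence tw(G) ≥ 2. Hence tw(G) = 2 exactly.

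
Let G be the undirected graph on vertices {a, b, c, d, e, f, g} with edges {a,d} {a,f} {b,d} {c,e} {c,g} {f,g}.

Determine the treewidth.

A width-1 tree decomposition is:
Bags: B1 = {c, e}  B2 = {c, g}  B3 = {f, g}  B4 = {a, f}  B5 = {a, d}  B6 = {b, d}
Tree: B1–B2, B2–B3, B3–B4, B4–B5, B5–B6
Each bag holds 2 vertices, so the decomposition has width 1, which upper-bounds the treewidth. G has an edge, so its treewidth is at least 1. Therefore the treewidth is 1.

1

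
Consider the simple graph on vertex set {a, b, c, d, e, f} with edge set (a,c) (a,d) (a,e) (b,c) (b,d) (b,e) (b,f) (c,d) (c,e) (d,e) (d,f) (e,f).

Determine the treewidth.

A width-3 tree decomposition is:
Bags: B1 = {b, d, e, f}  B2 = {b, c, d, e}  B3 = {a, c, d, e}
Tree: B1–B2, B2–B3
The largest bag has 4 vertices, giving width 3; this decomposition certifies tw(G) ≤ 3. For the lower bound, the 4 vertices {a, c, d, e} are pairwise adjacent, and any tree decomposition puts a clique entirely inside one bag — forcing width ≥ 3. Therefore the treewidth is 3.

3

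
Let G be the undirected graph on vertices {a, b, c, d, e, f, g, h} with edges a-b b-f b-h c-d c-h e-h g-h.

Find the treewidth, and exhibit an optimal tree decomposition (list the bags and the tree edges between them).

Every bag has size at most 2, so the width is 2 − 1 = 1 and tw(G) ≤ 1. Since G has at least one edge (e.g. b–h), it is not an edgeless graph, so tw(G) ≥ 1. Therefore the treewidth is 1.

Treewidth 1.
Bags: B1 = {b, h}  B2 = {e, h}  B3 = {c, h}  B4 = {g, h}  B5 = {c, d}  B6 = {a, b}  B7 = {b, f}
Tree: B1–B2, B1–B3, B2–B4, B3–B5, B1–B6, B6–B7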